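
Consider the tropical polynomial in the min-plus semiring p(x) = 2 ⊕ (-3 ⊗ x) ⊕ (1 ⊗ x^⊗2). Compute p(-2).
p(-2) = -5

A tropical monomial a ⊗ x^⊗i evaluates to a + i · x. Evaluating each term at x = -2:
  Term 0 contributes 2 + 0 · -2 = 2
  Term 1 contributes -3 + 1 · -2 = -5
  Term 2 contributes 1 + 2 · -2 = -3
p(-2) = ⊕ of these = min[2, -5, -3] = -5.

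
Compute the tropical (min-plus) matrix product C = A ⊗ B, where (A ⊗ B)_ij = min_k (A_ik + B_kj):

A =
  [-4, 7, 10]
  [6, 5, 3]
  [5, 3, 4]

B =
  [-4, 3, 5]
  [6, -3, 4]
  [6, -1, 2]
A ⊗ B =
  [-8, -1, 1]
  [2, 2, 5]
  [1, 0, 6]

Apply the min-plus product entry-by-entry:
  C[0][0] = min over k of (A[0][0] + B[0][0] = -4 + -4 = -8, A[0][1] + B[1][0] = 7 + 6 = 13, A[0][2] + B[2][0] = 10 + 6 = 16) = -8 (attained at k = 0)
  C[0][1] = min over k of (A[0][0] + B[0][1] = -4 + 3 = -1, A[0][1] + B[1][1] = 7 + -3 = 4, A[0][2] + B[2][1] = 10 + -1 = 9) = -1 (attained at k = 0)
  C[0][2] = min over k of (A[0][0] + B[0][2] = -4 + 5 = 1, A[0][1] + B[1][2] = 7 + 4 = 11, A[0][2] + B[2][2] = 10 + 2 = 12) = 1 (attained at k = 0)
  C[1][0] = min over k of (A[1][0] + B[0][0] = 6 + -4 = 2, A[1][1] + B[1][0] = 5 + 6 = 11, A[1][2] + B[2][0] = 3 + 6 = 9) = 2 (attained at k = 0)
  C[1][1] = min over k of (A[1][0] + B[0][1] = 6 + 3 = 9, A[1][1] + B[1][1] = 5 + -3 = 2, A[1][2] + B[2][1] = 3 + -1 = 2) = 2 (attained at k = 1)
  C[1][2] = min over k of (A[1][0] + B[0][2] = 6 + 5 = 11, A[1][1] + B[1][2] = 5 + 4 = 9, A[1][2] + B[2][2] = 3 + 2 = 5) = 5 (attained at k = 2)
  C[2][0] = min over k of (A[2][0] + B[0][0] = 5 + -4 = 1, A[2][1] + B[1][0] = 3 + 6 = 9, A[2][2] + B[2][0] = 4 + 6 = 10) = 1 (attained at k = 0)
  C[2][1] = min over k of (A[2][0] + B[0][1] = 5 + 3 = 8, A[2][1] + B[1][1] = 3 + -3 = 0, A[2][2] + B[2][1] = 4 + -1 = 3) = 0 (attained at k = 1)
  C[2][2] = min over k of (A[2][0] + B[0][2] = 5 + 5 = 10, A[2][1] + B[1][2] = 3 + 4 = 7, A[2][2] + B[2][2] = 4 + 2 = 6) = 6 (attained at k = 2)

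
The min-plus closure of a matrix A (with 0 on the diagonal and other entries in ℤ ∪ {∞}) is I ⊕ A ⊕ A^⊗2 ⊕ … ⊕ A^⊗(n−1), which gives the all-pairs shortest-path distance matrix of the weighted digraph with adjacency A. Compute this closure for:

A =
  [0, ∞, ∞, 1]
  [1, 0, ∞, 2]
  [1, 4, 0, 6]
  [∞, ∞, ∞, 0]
Closure =
  [0, ∞, ∞, 1]
  [1, 0, ∞, 2]
  [1, 4, 0, 2]
  [∞, ∞, ∞, 0]

This is the Floyd-Warshall all-pairs shortest-path computation. For each intermediate vertex k = 0, 1, …, 3, update dist[i][j] ← min(dist[i][j], dist[i][k] + dist[k][j]). The final matrix gives, for each (i, j), the minimum total weight of any directed path from i to j (possibly empty when i = j).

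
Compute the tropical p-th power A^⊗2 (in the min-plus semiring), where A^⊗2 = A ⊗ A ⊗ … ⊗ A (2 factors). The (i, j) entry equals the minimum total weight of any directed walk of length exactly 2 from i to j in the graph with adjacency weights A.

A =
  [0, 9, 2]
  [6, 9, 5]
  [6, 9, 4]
A^⊗2 =
  [0, 9, 2]
  [6, 14, 8]
  [6, 13, 8]

Each entry (A^⊗2)_ij equals the minimum over all length-2 walks i = v_0 → v_1 → … → v_2 = j of Σ_t A[v_t][v_{t+1}]. For example, for (i, j) = (0, 2) we minimise over 3 possible intermediate vertex sequences; the minimum is 2, attained along the walk 0 → 0 → 2.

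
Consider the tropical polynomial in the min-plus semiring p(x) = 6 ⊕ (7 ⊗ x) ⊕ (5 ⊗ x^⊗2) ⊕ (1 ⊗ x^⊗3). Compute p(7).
p(7) = 6

A tropical monomial a ⊗ x^⊗i evaluates to a + i · x. Evaluating each term at x = 7:
  Term 0 contributes 6 + 0 · 7 = 6
  Term 1 contributes 7 + 1 · 7 = 14
  Term 2 contributes 5 + 2 · 7 = 19
  Term 3 contributes 1 + 3 · 7 = 22
p(7) = ⊕ of these = min[6, 14, 19, 22] = 6.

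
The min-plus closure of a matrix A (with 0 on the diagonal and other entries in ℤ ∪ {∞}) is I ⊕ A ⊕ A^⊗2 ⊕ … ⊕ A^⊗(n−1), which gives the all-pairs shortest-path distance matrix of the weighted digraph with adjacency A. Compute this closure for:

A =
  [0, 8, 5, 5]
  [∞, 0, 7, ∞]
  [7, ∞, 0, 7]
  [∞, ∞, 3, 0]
Closure =
  [0, 8, 5, 5]
  [14, 0, 7, 14]
  [7, 15, 0, 7]
  [10, 18, 3, 0]

This is the Floyd-Warshall all-pairs shortest-path computation. For each intermediate vertex k = 0, 1, …, 3, update dist[i][j] ← min(dist[i][j], dist[i][k] + dist[k][j]). The final matrix gives, for each (i, j), the minimum total weight of any directed path from i to j (possibly empty when i = j).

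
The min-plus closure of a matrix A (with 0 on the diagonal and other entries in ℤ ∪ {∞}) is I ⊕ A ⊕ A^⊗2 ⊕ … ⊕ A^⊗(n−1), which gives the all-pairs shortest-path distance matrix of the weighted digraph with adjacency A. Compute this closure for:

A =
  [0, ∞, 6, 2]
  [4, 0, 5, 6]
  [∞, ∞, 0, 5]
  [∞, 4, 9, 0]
Closure =
  [0, 6, 6, 2]
  [4, 0, 5, 6]
  [13, 9, 0, 5]
  [8, 4, 9, 0]

This is the Floyd-Warshall all-pairs shortest-path computation. For each intermediate vertex k = 0, 1, …, 3, update dist[i][j] ← min(dist[i][j], dist[i][k] + dist[k][j]). The final matrix gives, for each (i, j), the minimum total weight of any directed path from i to j (possibly empty when i = j).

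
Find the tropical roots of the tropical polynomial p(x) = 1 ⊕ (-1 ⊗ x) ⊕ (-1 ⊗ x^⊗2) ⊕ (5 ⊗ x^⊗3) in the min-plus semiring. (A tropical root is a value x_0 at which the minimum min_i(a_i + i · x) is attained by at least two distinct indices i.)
Roots: {-6, 0, 2}

Each tropical root is a break point of the lower envelope of the lines y = a_i + i · x (there are 4 lines, with slopes 0, 1, ..., 3). Only the lines that attain the minimum somewhere contribute to roots; other lines are dominated. Here the surviving (envelope) indices are i = 3, i = 2, i = 1, i = 0.
Intersections between consecutive envelope lines give the roots: for adjacent envelope indices i < j the intersection is x = (a_i − a_j) / (j − i). Reading off the sorted break points: {-6, 0, 2}.
Verification: at each break x_0, at least two indices attain the minimum of min_i(a_i + i · x_0).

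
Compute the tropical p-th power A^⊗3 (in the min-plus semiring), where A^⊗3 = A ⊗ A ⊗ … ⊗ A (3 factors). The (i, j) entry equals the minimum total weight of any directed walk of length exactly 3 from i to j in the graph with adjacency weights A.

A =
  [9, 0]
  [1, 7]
A^⊗3 =
  [8, 1]
  [2, 8]

Each entry (A^⊗3)_ij equals the minimum over all length-3 walks i = v_0 → v_1 → … → v_3 = j of Σ_t A[v_t][v_{t+1}]. For example, for (i, j) = (0, 1) we minimise over 4 possible intermediate vertex sequences; the minimum is 1, attained along the walk 0 → 1 → 0 → 1.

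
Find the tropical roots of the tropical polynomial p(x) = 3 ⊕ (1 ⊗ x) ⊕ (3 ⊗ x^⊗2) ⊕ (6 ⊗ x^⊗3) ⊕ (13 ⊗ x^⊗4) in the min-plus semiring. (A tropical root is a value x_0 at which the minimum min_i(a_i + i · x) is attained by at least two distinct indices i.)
Roots: {-7, -3, -2, 2}

Each tropical root is a break point of the lower envelope of the lines y = a_i + i · x (there are 5 lines, with slopes 0, 1, ..., 4). Only the lines that attain the minimum somewhere contribute to roots; other lines are dominated. Here the surviving (envelope) indices are i = 4, i = 3, i = 2, i = 1, i = 0.
Intersections between consecutive envelope lines give the roots: for adjacent envelope indices i < j the intersection is x = (a_i − a_j) / (j − i). Reading off the sorted break points: {-7, -3, -2, 2}.
Verification: at each break x_0, at least two indices attain the minimum of min_i(a_i + i · x_0).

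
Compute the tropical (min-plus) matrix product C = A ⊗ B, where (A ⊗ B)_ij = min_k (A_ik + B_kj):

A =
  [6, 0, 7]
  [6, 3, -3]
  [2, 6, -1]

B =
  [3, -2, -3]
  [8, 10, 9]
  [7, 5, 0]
A ⊗ B =
  [8, 4, 3]
  [4, 2, -3]
  [5, 0, -1]

Apply the min-plus product entry-by-entry:
  C[0][0] = min over k of (A[0][0] + B[0][0] = 6 + 3 = 9, A[0][1] + B[1][0] = 0 + 8 = 8, A[0][2] + B[2][0] = 7 + 7 = 14) = 8 (attained at k = 1)
  C[0][1] = min over k of (A[0][0] + B[0][1] = 6 + -2 = 4, A[0][1] + B[1][1] = 0 + 10 = 10, A[0][2] + B[2][1] = 7 + 5 = 12) = 4 (attained at k = 0)
  C[0][2] = min over k of (A[0][0] + B[0][2] = 6 + -3 = 3, A[0][1] + B[1][2] = 0 + 9 = 9, A[0][2] + B[2][2] = 7 + 0 = 7) = 3 (attained at k = 0)
  C[1][0] = min over k of (A[1][0] + B[0][0] = 6 + 3 = 9, A[1][1] + B[1][0] = 3 + 8 = 11, A[1][2] + B[2][0] = -3 + 7 = 4) = 4 (attained at k = 2)
  C[1][1] = min over k of (A[1][0] + B[0][1] = 6 + -2 = 4, A[1][1] + B[1][1] = 3 + 10 = 13, A[1][2] + B[2][1] = -3 + 5 = 2) = 2 (attained at k = 2)
  C[1][2] = min over k of (A[1][0] + B[0][2] = 6 + -3 = 3, A[1][1] + B[1][2] = 3 + 9 = 12, A[1][2] + B[2][2] = -3 + 0 = -3) = -3 (attained at k = 2)
  C[2][0] = min over k of (A[2][0] + B[0][0] = 2 + 3 = 5, A[2][1] + B[1][0] = 6 + 8 = 14, A[2][2] + B[2][0] = -1 + 7 = 6) = 5 (attained at k = 0)
  C[2][1] = min over k of (A[2][0] + B[0][1] = 2 + -2 = 0, A[2][1] + B[1][1] = 6 + 10 = 16, A[2][2] + B[2][1] = -1 + 5 = 4) = 0 (attained at k = 0)
  C[2][2] = min over k of (A[2][0] + B[0][2] = 2 + -3 = -1, A[2][1] + B[1][2] = 6 + 9 = 15, A[2][2] + B[2][2] = -1 + 0 = -1) = -1 (attained at k = 0)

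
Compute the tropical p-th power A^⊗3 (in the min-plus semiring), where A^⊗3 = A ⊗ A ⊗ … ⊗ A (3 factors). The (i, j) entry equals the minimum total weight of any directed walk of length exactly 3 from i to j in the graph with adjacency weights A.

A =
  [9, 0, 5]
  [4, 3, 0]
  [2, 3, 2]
A^⊗3 =
  [2, 3, 2]
  [4, 2, 3]
  [5, 4, 2]

Each entry (A^⊗3)_ij equals the minimum over all length-3 walks i = v_0 → v_1 → … → v_3 = j of Σ_t A[v_t][v_{t+1}]. For example, for (i, j) = (0, 2) we minimise over 9 possible intermediate vertex sequences; the minimum is 2, attained along the walk 0 → 1 → 2 → 2.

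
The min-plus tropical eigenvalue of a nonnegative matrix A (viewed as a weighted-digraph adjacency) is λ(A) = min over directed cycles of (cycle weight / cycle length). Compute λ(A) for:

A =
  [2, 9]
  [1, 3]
λ(A) = 2

Enumerate directed cycles and compute their means (weight / length). Sample:
  cycle 0 → 0: weight = 2, length = 1, mean = 2/1 ≈ 2.000
  cycle 1 → 1: weight = 3, length = 1, mean = 3/1 ≈ 3.000
  cycle 0 → 1 → 0: weight = 10, length = 2, mean = 10/2 ≈ 5.000
  cycle 1 → 0 → 1: weight = 10, length = 2, mean = 10/2 ≈ 5.000
Minimum mean = 2.000, attained e.g. along the cycle 0 → 0 with weight 2 and length 1. So λ(A) = 2/1 = 2.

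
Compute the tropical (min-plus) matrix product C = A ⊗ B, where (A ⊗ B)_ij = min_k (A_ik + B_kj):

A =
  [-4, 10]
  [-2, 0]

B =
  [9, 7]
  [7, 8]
A ⊗ B =
  [5, 3]
  [7, 5]

Apply the min-plus product entry-by-entry:
  C[0][0] = min over k of (A[0][0] + B[0][0] = -4 + 9 = 5, A[0][1] + B[1][0] = 10 + 7 = 17) = 5 (attained at k = 0)
  C[0][1] = min over k of (A[0][0] + B[0][1] = -4 + 7 = 3, A[0][1] + B[1][1] = 10 + 8 = 18) = 3 (attained at k = 0)
  C[1][0] = min over k of (A[1][0] + B[0][0] = -2 + 9 = 7, A[1][1] + B[1][0] = 0 + 7 = 7) = 7 (attained at k = 0)
  C[1][1] = min over k of (A[1][0] + B[0][1] = -2 + 7 = 5, A[1][1] + B[1][1] = 0 + 8 = 8) = 5 (attained at k = 0)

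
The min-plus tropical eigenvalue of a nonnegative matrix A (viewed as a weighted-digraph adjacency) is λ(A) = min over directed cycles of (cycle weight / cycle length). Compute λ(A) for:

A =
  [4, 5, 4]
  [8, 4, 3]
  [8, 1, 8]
λ(A) = 2

Enumerate directed cycles and compute their means (weight / length). Sample:
  cycle 0 → 0: weight = 4, length = 1, mean = 4/1 ≈ 4.000
  cycle 1 → 1: weight = 4, length = 1, mean = 4/1 ≈ 4.000
  cycle 2 → 2: weight = 8, length = 1, mean = 8/1 ≈ 8.000
  cycle 0 → 1 → 0: weight = 13, length = 2, mean = 13/2 ≈ 6.500
  cycle 0 → 2 → 0: weight = 12, length = 2, mean = 12/2 ≈ 6.000
  cycle 1 → 0 → 1: weight = 13, length = 2, mean = 13/2 ≈ 6.500
Minimum mean = 2.000, attained e.g. along the cycle 1 → 2 → 1 with weight 4 and length 2. So λ(A) = 4/2 = 2.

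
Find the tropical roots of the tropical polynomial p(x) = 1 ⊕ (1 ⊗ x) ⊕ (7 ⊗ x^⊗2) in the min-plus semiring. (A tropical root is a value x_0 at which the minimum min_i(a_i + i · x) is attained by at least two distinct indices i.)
Roots: {-6, 0}

Each tropical root is a break point of the lower envelope of the lines y = a_i + i · x (there are 3 lines, with slopes 0, 1, ..., 2). Only the lines that attain the minimum somewhere contribute to roots; other lines are dominated. Here the surviving (envelope) indices are i = 2, i = 1, i = 0.
Intersections between consecutive envelope lines give the roots: for adjacent envelope indices i < j the intersection is x = (a_i − a_j) / (j − i). Reading off the sorted break points: {-6, 0}.
Verification: at each break x_0, at least two indices attain the minimum of min_i(a_i + i · x_0).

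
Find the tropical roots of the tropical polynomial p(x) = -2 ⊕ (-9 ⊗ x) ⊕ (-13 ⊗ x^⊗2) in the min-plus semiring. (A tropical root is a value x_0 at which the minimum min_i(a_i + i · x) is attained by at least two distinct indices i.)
Roots: {4, 7}

Each tropical root is a break point of the lower envelope of the lines y = a_i + i · x (there are 3 lines, with slopes 0, 1, ..., 2). Only the lines that attain the minimum somewhere contribute to roots; other lines are dominated. Here the surviving (envelope) indices are i = 2, i = 1, i = 0.
Intersections between consecutive envelope lines give the roots: for adjacent envelope indices i < j the intersection is x = (a_i − a_j) / (j − i). Reading off the sorted break points: {4, 7}.
Verification: at each break x_0, at least two indices attain the minimum of min_i(a_i + i · x_0).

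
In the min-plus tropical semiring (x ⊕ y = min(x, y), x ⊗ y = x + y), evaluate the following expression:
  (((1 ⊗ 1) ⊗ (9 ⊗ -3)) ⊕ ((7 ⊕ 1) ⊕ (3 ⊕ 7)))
(((1 ⊗ 1) ⊗ (9 ⊗ -3)) ⊕ ((7 ⊕ 1) ⊕ (3 ⊕ 7))) = 1

Expand innermost to outermost. Recall ⊕ takes the minimum of its arguments and ⊗ takes their sum. Working out the expression (((1 ⊗ 1) ⊗ (9 ⊗ -3)) ⊕ ((7 ⊕ 1) ⊕ (3 ⊕ 7))) gives 1.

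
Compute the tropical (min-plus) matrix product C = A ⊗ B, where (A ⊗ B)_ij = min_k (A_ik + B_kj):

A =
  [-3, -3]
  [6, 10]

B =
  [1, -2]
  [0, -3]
A ⊗ B =
  [-3, -6]
  [7, 4]

Apply the min-plus product entry-by-entry:
  C[0][0] = min over k of (A[0][0] + B[0][0] = -3 + 1 = -2, A[0][1] + B[1][0] = -3 + 0 = -3) = -3 (attained at k = 1)
  C[0][1] = min over k of (A[0][0] + B[0][1] = -3 + -2 = -5, A[0][1] + B[1][1] = -3 + -3 = -6) = -6 (attained at k = 1)
  C[1][0] = min over k of (A[1][0] + B[0][0] = 6 + 1 = 7, A[1][1] + B[1][0] = 10 + 0 = 10) = 7 (attained at k = 0)
  C[1][1] = min over k of (A[1][0] + B[0][1] = 6 + -2 = 4, A[1][1] + B[1][1] = 10 + -3 = 7) = 4 (attained at k = 0)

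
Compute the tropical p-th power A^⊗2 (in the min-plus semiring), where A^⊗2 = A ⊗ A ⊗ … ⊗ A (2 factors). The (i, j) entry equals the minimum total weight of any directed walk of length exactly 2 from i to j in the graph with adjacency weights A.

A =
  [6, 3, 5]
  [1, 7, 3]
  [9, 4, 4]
A^⊗2 =
  [4, 9, 6]
  [7, 4, 6]
  [5, 8, 7]

Each entry (A^⊗2)_ij equals the minimum over all length-2 walks i = v_0 → v_1 → … → v_2 = j of Σ_t A[v_t][v_{t+1}]. For example, for (i, j) = (0, 2) we minimise over 3 possible intermediate vertex sequences; the minimum is 6, attained along the walk 0 → 1 → 2.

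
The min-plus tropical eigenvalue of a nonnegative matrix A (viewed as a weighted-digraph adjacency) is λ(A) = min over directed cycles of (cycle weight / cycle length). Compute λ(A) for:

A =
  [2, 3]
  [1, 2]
λ(A) = 2

Enumerate directed cycles and compute their means (weight / length). Sample:
  cycle 0 → 0: weight = 2, length = 1, mean = 2/1 ≈ 2.000
  cycle 1 → 1: weight = 2, length = 1, mean = 2/1 ≈ 2.000
  cycle 0 → 1 → 0: weight = 4, length = 2, mean = 4/2 ≈ 2.000
  cycle 1 → 0 → 1: weight = 4, length = 2, mean = 4/2 ≈ 2.000
Minimum mean = 2.000, attained e.g. along the cycle 0 → 0 with weight 2 and length 1. So λ(A) = 2/1 = 2.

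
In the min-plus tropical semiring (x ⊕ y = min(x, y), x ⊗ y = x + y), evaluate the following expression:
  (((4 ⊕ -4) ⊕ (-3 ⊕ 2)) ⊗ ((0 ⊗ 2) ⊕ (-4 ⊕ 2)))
(((4 ⊕ -4) ⊕ (-3 ⊕ 2)) ⊗ ((0 ⊗ 2) ⊕ (-4 ⊕ 2))) = -8

Expand innermost to outermost. Recall ⊕ takes the minimum of its arguments and ⊗ takes their sum. Working out the expression (((4 ⊕ -4) ⊕ (-3 ⊕ 2)) ⊗ ((0 ⊗ 2) ⊕ (-4 ⊕ 2))) gives -8.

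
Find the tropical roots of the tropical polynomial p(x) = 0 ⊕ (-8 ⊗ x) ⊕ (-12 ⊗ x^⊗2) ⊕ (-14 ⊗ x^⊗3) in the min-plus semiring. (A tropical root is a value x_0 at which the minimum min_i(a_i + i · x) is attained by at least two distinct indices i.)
Roots: {2, 4, 8}

Each tropical root is a break point of the lower envelope of the lines y = a_i + i · x (there are 4 lines, with slopes 0, 1, ..., 3). Only the lines that attain the minimum somewhere contribute to roots; other lines are dominated. Here the surviving (envelope) indices are i = 3, i = 2, i = 1, i = 0.
Intersections between consecutive envelope lines give the roots: for adjacent envelope indices i < j the intersection is x = (a_i − a_j) / (j − i). Reading off the sorted break points: {2, 4, 8}.
Verification: at each break x_0, at least two indices attain the minimum of min_i(a_i + i · x_0).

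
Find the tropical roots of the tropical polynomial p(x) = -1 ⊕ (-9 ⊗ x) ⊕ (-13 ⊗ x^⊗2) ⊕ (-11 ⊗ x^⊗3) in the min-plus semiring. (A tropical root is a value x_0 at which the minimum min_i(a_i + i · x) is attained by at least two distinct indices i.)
Roots: {-2, 4, 8}

Each tropical root is a break point of the lower envelope of the lines y = a_i + i · x (there are 4 lines, with slopes 0, 1, ..., 3). Only the lines that attain the minimum somewhere contribute to roots; other lines are dominated. Here the surviving (envelope) indices are i = 3, i = 2, i = 1, i = 0.
Intersections between consecutive envelope lines give the roots: for adjacent envelope indices i < j the intersection is x = (a_i − a_j) / (j − i). Reading off the sorted break points: {-2, 4, 8}.
Verification: at each break x_0, at least two indices attain the minimum of min_i(a_i + i · x_0).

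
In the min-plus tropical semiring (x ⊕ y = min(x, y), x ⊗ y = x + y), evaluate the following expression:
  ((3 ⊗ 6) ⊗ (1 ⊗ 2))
((3 ⊗ 6) ⊗ (1 ⊗ 2)) = 12

Expand innermost to outermost. Recall ⊕ takes the minimum of its arguments and ⊗ takes their sum. Working out the expression ((3 ⊗ 6) ⊗ (1 ⊗ 2)) gives 12.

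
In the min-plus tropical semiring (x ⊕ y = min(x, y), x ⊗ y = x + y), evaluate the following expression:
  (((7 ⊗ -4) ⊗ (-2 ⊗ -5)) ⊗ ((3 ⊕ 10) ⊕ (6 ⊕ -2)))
(((7 ⊗ -4) ⊗ (-2 ⊗ -5)) ⊗ ((3 ⊕ 10) ⊕ (6 ⊕ -2))) = -6

Expand innermost to outermost. Recall ⊕ takes the minimum of its arguments and ⊗ takes their sum. Working out the expression (((7 ⊗ -4) ⊗ (-2 ⊗ -5)) ⊗ ((3 ⊕ 10) ⊕ (6 ⊕ -2))) gives -6.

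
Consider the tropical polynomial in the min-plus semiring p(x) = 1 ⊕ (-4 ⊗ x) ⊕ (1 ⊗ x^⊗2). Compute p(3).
p(3) = -1

A tropical monomial a ⊗ x^⊗i evaluates to a + i · x. Evaluating each term at x = 3:
  Term 0 contributes 1 + 0 · 3 = 1
  Term 1 contributes -4 + 1 · 3 = -1
  Term 2 contributes 1 + 2 · 3 = 7
p(3) = ⊕ of these = min[1, -1, 7] = -1.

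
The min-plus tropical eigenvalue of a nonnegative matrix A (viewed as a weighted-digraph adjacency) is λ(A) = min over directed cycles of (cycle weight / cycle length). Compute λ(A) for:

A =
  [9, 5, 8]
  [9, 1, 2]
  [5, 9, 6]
λ(A) = 1

Enumerate directed cycles and compute their means (weight / length). Sample:
  cycle 0 → 0: weight = 9, length = 1, mean = 9/1 ≈ 9.000
  cycle 1 → 1: weight = 1, length = 1, mean = 1/1 ≈ 1.000
  cycle 2 → 2: weight = 6, length = 1, mean = 6/1 ≈ 6.000
  cycle 0 → 1 → 0: weight = 14, length = 2, mean = 14/2 ≈ 7.000
  cycle 0 → 2 → 0: weight = 13, length = 2, mean = 13/2 ≈ 6.500
  cycle 1 → 0 → 1: weight = 14, length = 2, mean = 14/2 ≈ 7.000
Minimum mean = 1.000, attained e.g. along the cycle 1 → 1 with weight 1 and length 1. So λ(A) = 1/1 = 1.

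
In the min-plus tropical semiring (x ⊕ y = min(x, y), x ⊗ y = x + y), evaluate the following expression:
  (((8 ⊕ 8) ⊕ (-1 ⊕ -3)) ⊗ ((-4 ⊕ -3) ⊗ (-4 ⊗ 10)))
(((8 ⊕ 8) ⊕ (-1 ⊕ -3)) ⊗ ((-4 ⊕ -3) ⊗ (-4 ⊗ 10))) = -1

Expand innermost to outermost. Recall ⊕ takes the minimum of its arguments and ⊗ takes their sum. Working out the expression (((8 ⊕ 8) ⊕ (-1 ⊕ -3)) ⊗ ((-4 ⊕ -3) ⊗ (-4 ⊗ 10))) gives -1.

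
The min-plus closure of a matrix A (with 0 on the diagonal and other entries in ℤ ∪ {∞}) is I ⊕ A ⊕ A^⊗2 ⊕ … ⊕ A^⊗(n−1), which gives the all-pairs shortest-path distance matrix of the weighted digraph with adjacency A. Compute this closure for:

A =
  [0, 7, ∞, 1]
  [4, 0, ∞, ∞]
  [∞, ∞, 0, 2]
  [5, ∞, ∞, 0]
Closure =
  [0, 7, ∞, 1]
  [4, 0, ∞, 5]
  [7, 14, 0, 2]
  [5, 12, ∞, 0]

This is the Floyd-Warshall all-pairs shortest-path computation. For each intermediate vertex k = 0, 1, …, 3, update dist[i][j] ← min(dist[i][j], dist[i][k] + dist[k][j]). The final matrix gives, for each (i, j), the minimum total weight of any directed path from i to j (possibly empty when i = j).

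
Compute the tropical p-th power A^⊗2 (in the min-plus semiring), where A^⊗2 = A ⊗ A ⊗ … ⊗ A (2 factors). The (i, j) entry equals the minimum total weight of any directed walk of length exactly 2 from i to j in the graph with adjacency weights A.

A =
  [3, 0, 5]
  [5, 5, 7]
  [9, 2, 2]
A^⊗2 =
  [5, 3, 7]
  [8, 5, 9]
  [7, 4, 4]

Each entry (A^⊗2)_ij equals the minimum over all length-2 walks i = v_0 → v_1 → … → v_2 = j of Σ_t A[v_t][v_{t+1}]. For example, for (i, j) = (0, 2) we minimise over 3 possible intermediate vertex sequences; the minimum is 7, attained along the walk 0 → 1 → 2.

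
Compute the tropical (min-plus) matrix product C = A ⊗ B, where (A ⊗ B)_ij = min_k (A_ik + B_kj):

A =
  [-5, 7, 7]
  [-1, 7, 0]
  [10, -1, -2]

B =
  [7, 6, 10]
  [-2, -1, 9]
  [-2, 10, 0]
A ⊗ B =
  [2, 1, 5]
  [-2, 5, 0]
  [-4, -2, -2]

Apply the min-plus product entry-by-entry:
  C[0][0] = min over k of (A[0][0] + B[0][0] = -5 + 7 = 2, A[0][1] + B[1][0] = 7 + -2 = 5, A[0][2] + B[2][0] = 7 + -2 = 5) = 2 (attained at k = 0)
  C[0][1] = min over k of (A[0][0] + B[0][1] = -5 + 6 = 1, A[0][1] + B[1][1] = 7 + -1 = 6, A[0][2] + B[2][1] = 7 + 10 = 17) = 1 (attained at k = 0)
  C[0][2] = min over k of (A[0][0] + B[0][2] = -5 + 10 = 5, A[0][1] + B[1][2] = 7 + 9 = 16, A[0][2] + B[2][2] = 7 + 0 = 7) = 5 (attained at k = 0)
  C[1][0] = min over k of (A[1][0] + B[0][0] = -1 + 7 = 6, A[1][1] + B[1][0] = 7 + -2 = 5, A[1][2] + B[2][0] = 0 + -2 = -2) = -2 (attained at k = 2)
  C[1][1] = min over k of (A[1][0] + B[0][1] = -1 + 6 = 5, A[1][1] + B[1][1] = 7 + -1 = 6, A[1][2] + B[2][1] = 0 + 10 = 10) = 5 (attained at k = 0)
  C[1][2] = min over k of (A[1][0] + B[0][2] = -1 + 10 = 9, A[1][1] + B[1][2] = 7 + 9 = 16, A[1][2] + B[2][2] = 0 + 0 = 0) = 0 (attained at k = 2)
  C[2][0] = min over k of (A[2][0] + B[0][0] = 10 + 7 = 17, A[2][1] + B[1][0] = -1 + -2 = -3, A[2][2] + B[2][0] = -2 + -2 = -4) = -4 (attained at k = 2)
  C[2][1] = min over k of (A[2][0] + B[0][1] = 10 + 6 = 16, A[2][1] + B[1][1] = -1 + -1 = -2, A[2][2] + B[2][1] = -2 + 10 = 8) = -2 (attained at k = 1)
  C[2][2] = min over k of (A[2][0] + B[0][2] = 10 + 10 = 20, A[2][1] + B[1][2] = -1 + 9 = 8, A[2][2] + B[2][2] = -2 + 0 = -2) = -2 (attained at k = 2)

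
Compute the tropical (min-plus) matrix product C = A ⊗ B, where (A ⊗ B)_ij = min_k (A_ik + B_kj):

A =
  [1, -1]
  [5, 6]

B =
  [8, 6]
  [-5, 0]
A ⊗ B =
  [-6, -1]
  [1, 6]

Apply the min-plus product entry-by-entry:
  C[0][0] = min over k of (A[0][0] + B[0][0] = 1 + 8 = 9, A[0][1] + B[1][0] = -1 + -5 = -6) = -6 (attained at k = 1)
  C[0][1] = min over k of (A[0][0] + B[0][1] = 1 + 6 = 7, A[0][1] + B[1][1] = -1 + 0 = -1) = -1 (attained at k = 1)
  C[1][0] = min over k of (A[1][0] + B[0][0] = 5 + 8 = 13, A[1][1] + B[1][0] = 6 + -5 = 1) = 1 (attained at k = 1)
  C[1][1] = min over k of (A[1][0] + B[0][1] = 5 + 6 = 11, A[1][1] + B[1][1] = 6 + 0 = 6) = 6 (attained at k = 1)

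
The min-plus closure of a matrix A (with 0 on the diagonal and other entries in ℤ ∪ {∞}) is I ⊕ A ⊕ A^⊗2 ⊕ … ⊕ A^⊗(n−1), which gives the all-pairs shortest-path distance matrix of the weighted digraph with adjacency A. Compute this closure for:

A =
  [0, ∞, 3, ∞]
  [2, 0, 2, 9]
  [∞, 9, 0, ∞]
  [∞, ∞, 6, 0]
Closure =
  [0, 12, 3, 21]
  [2, 0, 2, 9]
  [11, 9, 0, 18]
  [17, 15, 6, 0]

This is the Floyd-Warshall all-pairs shortest-path computation. For each intermediate vertex k = 0, 1, …, 3, update dist[i][j] ← min(dist[i][j], dist[i][k] + dist[k][j]). The final matrix gives, for each (i, j), the minimum total weight of any directed path from i to j (possibly empty when i = j).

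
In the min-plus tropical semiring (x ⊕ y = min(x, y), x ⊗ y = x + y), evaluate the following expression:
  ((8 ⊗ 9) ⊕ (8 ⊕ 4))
((8 ⊗ 9) ⊕ (8 ⊕ 4)) = 4

Expand innermost to outermost. Recall ⊕ takes the minimum of its arguments and ⊗ takes their sum. Working out the expression ((8 ⊗ 9) ⊕ (8 ⊕ 4)) gives 4.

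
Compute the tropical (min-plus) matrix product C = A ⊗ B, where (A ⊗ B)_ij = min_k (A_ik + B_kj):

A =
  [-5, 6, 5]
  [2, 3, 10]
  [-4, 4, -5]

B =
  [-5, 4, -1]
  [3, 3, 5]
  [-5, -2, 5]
A ⊗ B =
  [-10, -1, -6]
  [-3, 6, 1]
  [-10, -7, -5]

Apply the min-plus product entry-by-entry:
  C[0][0] = min over k of (A[0][0] + B[0][0] = -5 + -5 = -10, A[0][1] + B[1][0] = 6 + 3 = 9, A[0][2] + B[2][0] = 5 + -5 = 0) = -10 (attained at k = 0)
  C[0][1] = min over k of (A[0][0] + B[0][1] = -5 + 4 = -1, A[0][1] + B[1][1] = 6 + 3 = 9, A[0][2] + B[2][1] = 5 + -2 = 3) = -1 (attained at k = 0)
  C[0][2] = min over k of (A[0][0] + B[0][2] = -5 + -1 = -6, A[0][1] + B[1][2] = 6 + 5 = 11, A[0][2] + B[2][2] = 5 + 5 = 10) = -6 (attained at k = 0)
  C[1][0] = min over k of (A[1][0] + B[0][0] = 2 + -5 = -3, A[1][1] + B[1][0] = 3 + 3 = 6, A[1][2] + B[2][0] = 10 + -5 = 5) = -3 (attained at k = 0)
  C[1][1] = min over k of (A[1][0] + B[0][1] = 2 + 4 = 6, A[1][1] + B[1][1] = 3 + 3 = 6, A[1][2] + B[2][1] = 10 + -2 = 8) = 6 (attained at k = 0)
  C[1][2] = min over k of (A[1][0] + B[0][2] = 2 + -1 = 1, A[1][1] + B[1][2] = 3 + 5 = 8, A[1][2] + B[2][2] = 10 + 5 = 15) = 1 (attained at k = 0)
  C[2][0] = min over k of (A[2][0] + B[0][0] = -4 + -5 = -9, A[2][1] + B[1][0] = 4 + 3 = 7, A[2][2] + B[2][0] = -5 + -5 = -10) = -10 (attained at k = 2)
  C[2][1] = min over k of (A[2][0] + B[0][1] = -4 + 4 = 0, A[2][1] + B[1][1] = 4 + 3 = 7, A[2][2] + B[2][1] = -5 + -2 = -7) = -7 (attained at k = 2)
  C[2][2] = min over k of (A[2][0] + B[0][2] = -4 + -1 = -5, A[2][1] + B[1][2] = 4 + 5 = 9, A[2][2] + B[2][2] = -5 + 5 = 0) = -5 (attained at k = 0)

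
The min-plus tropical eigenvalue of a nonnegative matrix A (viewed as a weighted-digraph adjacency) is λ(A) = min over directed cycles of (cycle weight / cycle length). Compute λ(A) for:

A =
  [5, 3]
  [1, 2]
λ(A) = 2

Enumerate directed cycles and compute their means (weight / length). Sample:
  cycle 0 → 0: weight = 5, length = 1, mean = 5/1 ≈ 5.000
  cycle 1 → 1: weight = 2, length = 1, mean = 2/1 ≈ 2.000
  cycle 0 → 1 → 0: weight = 4, length = 2, mean = 4/2 ≈ 2.000
  cycle 1 → 0 → 1: weight = 4, length = 2, mean = 4/2 ≈ 2.000
Minimum mean = 2.000, attained e.g. along the cycle 1 → 1 with weight 2 and length 1. So λ(A) = 2/1 = 2.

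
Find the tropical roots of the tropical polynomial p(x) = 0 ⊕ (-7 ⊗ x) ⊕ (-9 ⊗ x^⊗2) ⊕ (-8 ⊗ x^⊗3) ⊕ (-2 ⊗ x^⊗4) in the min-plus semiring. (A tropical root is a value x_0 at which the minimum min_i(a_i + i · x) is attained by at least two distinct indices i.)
Roots: {-6, -1, 2, 7}

Each tropical root is a break point of the lower envelope of the lines y = a_i + i · x (there are 5 lines, with slopes 0, 1, ..., 4). Only the lines that attain the minimum somewhere contribute to roots; other lines are dominated. Here the surviving (envelope) indices are i = 4, i = 3, i = 2, i = 1, i = 0.
Intersections between consecutive envelope lines give the roots: for adjacent envelope indices i < j the intersection is x = (a_i − a_j) / (j − i). Reading off the sorted break points: {-6, -1, 2, 7}.
Verification: at each break x_0, at least two indices attain the minimum of min_i(a_i + i · x_0).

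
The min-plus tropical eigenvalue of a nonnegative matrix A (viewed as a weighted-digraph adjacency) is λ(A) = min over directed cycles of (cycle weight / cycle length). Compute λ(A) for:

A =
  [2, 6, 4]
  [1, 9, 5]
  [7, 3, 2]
λ(A) = 2

Enumerate directed cycles and compute their means (weight / length). Sample:
  cycle 0 → 0: weight = 2, length = 1, mean = 2/1 ≈ 2.000
  cycle 1 → 1: weight = 9, length = 1, mean = 9/1 ≈ 9.000
  cycle 2 → 2: weight = 2, length = 1, mean = 2/1 ≈ 2.000
  cycle 0 → 1 → 0: weight = 7, length = 2, mean = 7/2 ≈ 3.500
  cycle 0 → 2 → 0: weight = 11, length = 2, mean = 11/2 ≈ 5.500
  cycle 1 → 0 → 1: weight = 7, length = 2, mean = 7/2 ≈ 3.500
Minimum mean = 2.000, attained e.g. along the cycle 0 → 0 with weight 2 and length 1. So λ(A) = 2/1 = 2.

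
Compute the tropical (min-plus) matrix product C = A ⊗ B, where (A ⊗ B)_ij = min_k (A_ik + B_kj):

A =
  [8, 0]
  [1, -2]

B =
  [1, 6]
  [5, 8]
A ⊗ B =
  [5, 8]
  [2, 6]

Apply the min-plus product entry-by-entry:
  C[0][0] = min over k of (A[0][0] + B[0][0] = 8 + 1 = 9, A[0][1] + B[1][0] = 0 + 5 = 5) = 5 (attained at k = 1)
  C[0][1] = min over k of (A[0][0] + B[0][1] = 8 + 6 = 14, A[0][1] + B[1][1] = 0 + 8 = 8) = 8 (attained at k = 1)
  C[1][0] = min over k of (A[1][0] + B[0][0] = 1 + 1 = 2, A[1][1] + B[1][0] = -2 + 5 = 3) = 2 (attained at k = 0)
  C[1][1] = min over k of (A[1][0] + B[0][1] = 1 + 6 = 7, A[1][1] + B[1][1] = -2 + 8 = 6) = 6 (attained at k = 1)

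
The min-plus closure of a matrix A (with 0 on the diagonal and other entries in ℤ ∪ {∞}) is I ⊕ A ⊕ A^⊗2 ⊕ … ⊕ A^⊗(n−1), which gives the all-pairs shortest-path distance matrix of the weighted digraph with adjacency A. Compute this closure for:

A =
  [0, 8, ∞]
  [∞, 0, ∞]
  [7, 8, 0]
Closure =
  [0, 8, ∞]
  [∞, 0, ∞]
  [7, 8, 0]

This is the Floyd-Warshall all-pairs shortest-path computation. For each intermediate vertex k = 0, 1, …, 2, update dist[i][j] ← min(dist[i][j], dist[i][k] + dist[k][j]). The final matrix gives, for each (i, j), the minimum total weight of any directed path from i to j (possibly empty when i = j).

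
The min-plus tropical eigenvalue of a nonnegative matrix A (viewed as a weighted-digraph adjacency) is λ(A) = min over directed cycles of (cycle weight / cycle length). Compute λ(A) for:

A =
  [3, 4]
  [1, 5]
λ(A) = 5/2

Enumerate directed cycles and compute their means (weight / length). Sample:
  cycle 0 → 0: weight = 3, length = 1, mean = 3/1 ≈ 3.000
  cycle 1 → 1: weight = 5, length = 1, mean = 5/1 ≈ 5.000
  cycle 0 → 1 → 0: weight = 5, length = 2, mean = 5/2 ≈ 2.500
  cycle 1 → 0 → 1: weight = 5, length = 2, mean = 5/2 ≈ 2.500
Minimum mean = 2.500, attained e.g. along the cycle 0 → 1 → 0 with weight 5 and length 2. So λ(A) = 5/2 = 5/2.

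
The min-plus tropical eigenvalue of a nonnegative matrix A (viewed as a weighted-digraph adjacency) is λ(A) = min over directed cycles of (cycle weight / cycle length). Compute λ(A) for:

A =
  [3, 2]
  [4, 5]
λ(A) = 3

Enumerate directed cycles and compute their means (weight / length). Sample:
  cycle 0 → 0: weight = 3, length = 1, mean = 3/1 ≈ 3.000
  cycle 1 → 1: weight = 5, length = 1, mean = 5/1 ≈ 5.000
  cycle 0 → 1 → 0: weight = 6, length = 2, mean = 6/2 ≈ 3.000
  cycle 1 → 0 → 1: weight = 6, length = 2, mean = 6/2 ≈ 3.000
Minimum mean = 3.000, attained e.g. along the cycle 0 → 0 with weight 3 and length 1. So λ(A) = 3/1 = 3.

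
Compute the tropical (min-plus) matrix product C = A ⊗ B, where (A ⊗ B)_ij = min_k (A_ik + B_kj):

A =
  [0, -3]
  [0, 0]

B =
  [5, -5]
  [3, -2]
A ⊗ B =
  [0, -5]
  [3, -5]

Apply the min-plus product entry-by-entry:
  C[0][0] = min over k of (A[0][0] + B[0][0] = 0 + 5 = 5, A[0][1] + B[1][0] = -3 + 3 = 0) = 0 (attained at k = 1)
  C[0][1] = min over k of (A[0][0] + B[0][1] = 0 + -5 = -5, A[0][1] + B[1][1] = -3 + -2 = -5) = -5 (attained at k = 0)
  C[1][0] = min over k of (A[1][0] + B[0][0] = 0 + 5 = 5, A[1][1] + B[1][0] = 0 + 3 = 3) = 3 (attained at k = 1)
  C[1][1] = min over k of (A[1][0] + B[0][1] = 0 + -5 = -5, A[1][1] + B[1][1] = 0 + -2 = -2) = -5 (attained at k = 0)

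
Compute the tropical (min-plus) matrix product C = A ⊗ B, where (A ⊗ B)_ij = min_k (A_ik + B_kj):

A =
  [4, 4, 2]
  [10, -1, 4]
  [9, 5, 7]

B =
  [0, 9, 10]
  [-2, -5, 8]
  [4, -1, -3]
A ⊗ B =
  [2, -1, -1]
  [-3, -6, 1]
  [3, 0, 4]

Apply the min-plus product entry-by-entry:
  C[0][0] = min over k of (A[0][0] + B[0][0] = 4 + 0 = 4, A[0][1] + B[1][0] = 4 + -2 = 2, A[0][2] + B[2][0] = 2 + 4 = 6) = 2 (attained at k = 1)
  C[0][1] = min over k of (A[0][0] + B[0][1] = 4 + 9 = 13, A[0][1] + B[1][1] = 4 + -5 = -1, A[0][2] + B[2][1] = 2 + -1 = 1) = -1 (attained at k = 1)
  C[0][2] = min over k of (A[0][0] + B[0][2] = 4 + 10 = 14, A[0][1] + B[1][2] = 4 + 8 = 12, A[0][2] + B[2][2] = 2 + -3 = -1) = -1 (attained at k = 2)
  C[1][0] = min over k of (A[1][0] + B[0][0] = 10 + 0 = 10, A[1][1] + B[1][0] = -1 + -2 = -3, A[1][2] + B[2][0] = 4 + 4 = 8) = -3 (attained at k = 1)
  C[1][1] = min over k of (A[1][0] + B[0][1] = 10 + 9 = 19, A[1][1] + B[1][1] = -1 + -5 = -6, A[1][2] + B[2][1] = 4 + -1 = 3) = -6 (attained at k = 1)
  C[1][2] = min over k of (A[1][0] + B[0][2] = 10 + 10 = 20, A[1][1] + B[1][2] = -1 + 8 = 7, A[1][2] + B[2][2] = 4 + -3 = 1) = 1 (attained at k = 2)
  C[2][0] = min over k of (A[2][0] + B[0][0] = 9 + 0 = 9, A[2][1] + B[1][0] = 5 + -2 = 3, A[2][2] + B[2][0] = 7 + 4 = 11) = 3 (attained at k = 1)
  C[2][1] = min over k of (A[2][0] + B[0][1] = 9 + 9 = 18, A[2][1] + B[1][1] = 5 + -5 = 0, A[2][2] + B[2][1] = 7 + -1 = 6) = 0 (attained at k = 1)
  C[2][2] = min over k of (A[2][0] + B[0][2] = 9 + 10 = 19, A[2][1] + B[1][2] = 5 + 8 = 13, A[2][2] + B[2][2] = 7 + -3 = 4) = 4 (attained at k = 2)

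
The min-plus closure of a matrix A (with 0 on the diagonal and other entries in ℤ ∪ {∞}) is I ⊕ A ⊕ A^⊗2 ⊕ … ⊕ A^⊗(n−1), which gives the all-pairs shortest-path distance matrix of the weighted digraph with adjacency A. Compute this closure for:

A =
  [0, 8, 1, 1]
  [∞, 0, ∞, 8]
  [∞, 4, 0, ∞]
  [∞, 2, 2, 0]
Closure =
  [0, 3, 1, 1]
  [∞, 0, 10, 8]
  [∞, 4, 0, 12]
  [∞, 2, 2, 0]

This is the Floyd-Warshall all-pairs shortest-path computation. For each intermediate vertex k = 0, 1, …, 3, update dist[i][j] ← min(dist[i][j], dist[i][k] + dist[k][j]). The final matrix gives, for each (i, j), the minimum total weight of any directed path from i to j (possibly empty when i = j).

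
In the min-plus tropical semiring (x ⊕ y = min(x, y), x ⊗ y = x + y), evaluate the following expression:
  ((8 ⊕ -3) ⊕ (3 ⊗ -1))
((8 ⊕ -3) ⊕ (3 ⊗ -1)) = -3

Expand innermost to outermost. Recall ⊕ takes the minimum of its arguments and ⊗ takes their sum. Working out the expression ((8 ⊕ -3) ⊕ (3 ⊗ -1)) gives -3.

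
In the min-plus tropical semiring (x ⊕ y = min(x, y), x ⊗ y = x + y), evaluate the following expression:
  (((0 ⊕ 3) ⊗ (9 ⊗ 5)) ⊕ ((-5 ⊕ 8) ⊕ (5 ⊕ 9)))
(((0 ⊕ 3) ⊗ (9 ⊗ 5)) ⊕ ((-5 ⊕ 8) ⊕ (5 ⊕ 9))) = -5

Expand innermost to outermost. Recall ⊕ takes the minimum of its arguments and ⊗ takes their sum. Working out the expression (((0 ⊕ 3) ⊗ (9 ⊗ 5)) ⊕ ((-5 ⊕ 8) ⊕ (5 ⊕ 9))) gives -5.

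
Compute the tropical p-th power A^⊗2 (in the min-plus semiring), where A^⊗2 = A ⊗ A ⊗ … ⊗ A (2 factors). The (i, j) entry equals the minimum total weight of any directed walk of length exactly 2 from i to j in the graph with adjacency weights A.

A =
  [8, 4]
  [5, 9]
A^⊗2 =
  [9, 12]
  [13, 9]

Each entry (A^⊗2)_ij equals the minimum over all length-2 walks i = v_0 → v_1 → … → v_2 = j of Σ_t A[v_t][v_{t+1}]. For example, for (i, j) = (0, 1) we minimise over 2 possible intermediate vertex sequences; the minimum is 12, attained along the walk 0 → 0 → 1.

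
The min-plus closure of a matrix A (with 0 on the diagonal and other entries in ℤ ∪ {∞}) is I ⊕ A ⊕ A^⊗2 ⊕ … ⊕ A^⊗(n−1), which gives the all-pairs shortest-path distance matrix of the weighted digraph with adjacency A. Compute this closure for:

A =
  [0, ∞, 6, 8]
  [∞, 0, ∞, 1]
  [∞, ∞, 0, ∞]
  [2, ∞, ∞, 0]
Closure =
  [0, ∞, 6, 8]
  [3, 0, 9, 1]
  [∞, ∞, 0, ∞]
  [2, ∞, 8, 0]

This is the Floyd-Warshall all-pairs shortest-path computation. For each intermediate vertex k = 0, 1, …, 3, update dist[i][j] ← min(dist[i][j], dist[i][k] + dist[k][j]). The final matrix gives, for each (i, j), the minimum total weight of any directed path from i to j (possibly empty when i = j).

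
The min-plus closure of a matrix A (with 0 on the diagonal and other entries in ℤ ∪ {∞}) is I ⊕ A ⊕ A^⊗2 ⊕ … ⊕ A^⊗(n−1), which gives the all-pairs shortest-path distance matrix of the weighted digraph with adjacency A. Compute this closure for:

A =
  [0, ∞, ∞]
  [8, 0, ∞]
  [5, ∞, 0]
Closure =
  [0, ∞, ∞]
  [8, 0, ∞]
  [5, ∞, 0]

This is the Floyd-Warshall all-pairs shortest-path computation. For each intermediate vertex k = 0, 1, …, 2, update dist[i][j] ← min(dist[i][j], dist[i][k] + dist[k][j]). The final matrix gives, for each (i, j), the minimum total weight of any directed path from i to j (possibly empty when i = j).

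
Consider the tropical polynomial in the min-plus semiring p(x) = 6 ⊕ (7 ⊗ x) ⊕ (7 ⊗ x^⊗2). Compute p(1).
p(1) = 6

A tropical monomial a ⊗ x^⊗i evaluates to a + i · x. Evaluating each term at x = 1:
  Term 0 contributes 6 + 0 · 1 = 6
  Term 1 contributes 7 + 1 · 1 = 8
  Term 2 contributes 7 + 2 · 1 = 9
p(1) = ⊕ of these = min[6, 8, 9] = 6.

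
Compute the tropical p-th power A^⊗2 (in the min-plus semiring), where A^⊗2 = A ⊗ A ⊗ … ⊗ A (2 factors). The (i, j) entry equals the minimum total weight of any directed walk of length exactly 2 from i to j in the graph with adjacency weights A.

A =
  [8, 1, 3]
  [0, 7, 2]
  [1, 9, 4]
A^⊗2 =
  [1, 8, 3]
  [3, 1, 3]
  [5, 2, 4]

Each entry (A^⊗2)_ij equals the minimum over all length-2 walks i = v_0 → v_1 → … → v_2 = j of Σ_t A[v_t][v_{t+1}]. For example, for (i, j) = (0, 2) we minimise over 3 possible intermediate vertex sequences; the minimum is 3, attained along the walk 0 → 1 → 2.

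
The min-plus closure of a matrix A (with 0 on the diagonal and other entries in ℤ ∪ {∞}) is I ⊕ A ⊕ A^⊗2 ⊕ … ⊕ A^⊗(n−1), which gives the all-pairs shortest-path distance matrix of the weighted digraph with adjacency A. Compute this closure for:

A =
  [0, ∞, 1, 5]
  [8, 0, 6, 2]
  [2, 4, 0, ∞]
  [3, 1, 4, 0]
Closure =
  [0, 5, 1, 5]
  [5, 0, 6, 2]
  [2, 4, 0, 6]
  [3, 1, 4, 0]

This is the Floyd-Warshall all-pairs shortest-path computation. For each intermediate vertex k = 0, 1, …, 3, update dist[i][j] ← min(dist[i][j], dist[i][k] + dist[k][j]). The final matrix gives, for each (i, j), the minimum total weight of any directed path from i to j (possibly empty when i = j).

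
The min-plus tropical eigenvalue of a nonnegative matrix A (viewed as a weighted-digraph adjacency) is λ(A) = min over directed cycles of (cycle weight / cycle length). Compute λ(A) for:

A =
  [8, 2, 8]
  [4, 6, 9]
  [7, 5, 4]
λ(A) = 3

Enumerate directed cycles and compute their means (weight / length). Sample:
  cycle 0 → 0: weight = 8, length = 1, mean = 8/1 ≈ 8.000
  cycle 1 → 1: weight = 6, length = 1, mean = 6/1 ≈ 6.000
  cycle 2 → 2: weight = 4, length = 1, mean = 4/1 ≈ 4.000
  cycle 0 → 1 → 0: weight = 6, length = 2, mean = 6/2 ≈ 3.000
  cycle 0 → 2 → 0: weight = 15, length = 2, mean = 15/2 ≈ 7.500
  cycle 1 → 0 → 1: weight = 6, length = 2, mean = 6/2 ≈ 3.000
Minimum mean = 3.000, attained e.g. along the cycle 0 → 1 → 0 with weight 6 and length 2. So λ(A) = 6/2 = 3.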